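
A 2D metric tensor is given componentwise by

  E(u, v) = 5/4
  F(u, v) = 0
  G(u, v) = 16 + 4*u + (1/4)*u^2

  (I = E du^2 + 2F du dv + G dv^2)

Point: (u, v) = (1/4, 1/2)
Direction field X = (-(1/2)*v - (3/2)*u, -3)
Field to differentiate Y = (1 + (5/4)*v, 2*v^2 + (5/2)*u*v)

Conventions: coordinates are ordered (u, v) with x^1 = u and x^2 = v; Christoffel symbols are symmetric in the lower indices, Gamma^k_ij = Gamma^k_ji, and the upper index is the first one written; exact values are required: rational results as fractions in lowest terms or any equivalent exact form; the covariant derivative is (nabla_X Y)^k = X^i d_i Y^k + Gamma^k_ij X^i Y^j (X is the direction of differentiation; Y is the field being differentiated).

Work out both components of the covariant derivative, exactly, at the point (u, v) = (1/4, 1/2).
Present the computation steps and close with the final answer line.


E = 5/4, F = 0, G = 1089/64 at the point
E_u = 0, E_v = 0, F_u = 0, F_v = 0, G_u = 33/8, G_v = 0
EG - F^2 = 5445/256;  g^inv = (256/5445) * [[1089/64, 0], [0, 5/4]]
first-kind symbols [ij,l] = (1/2)(d_i g_jl + d_j g_il - d_l g_ij): [uu,u] = E_u/2 = 0, [uu,v] = F_u - E_v/2 = 0, [uv,u] = E_v/2 = 0, [uv,v] = G_u/2 = 33/16, [vv,u] = F_v - G_u/2 = -33/16, [vv,v] = G_v/2 = 0
Gamma^u_ij = (G*[ij,u] - F*[ij,v])/(EG - F^2), Gamma^v_ij = (E*[ij,v] - F*[ij,u])/(EG - F^2)
Gamma_uuu = 0, Gamma_uuv = 0, Gamma_uvv = -33/20, Gamma_vuu = 0, Gamma_vuv = 4/33, Gamma_vvv = 0
X = (-5/8, -3), Y = (13/8, 13/16) at the point

Answer: (nabla_X Y)^u = 87/320, (nabla_X Y)^v = -4915/528


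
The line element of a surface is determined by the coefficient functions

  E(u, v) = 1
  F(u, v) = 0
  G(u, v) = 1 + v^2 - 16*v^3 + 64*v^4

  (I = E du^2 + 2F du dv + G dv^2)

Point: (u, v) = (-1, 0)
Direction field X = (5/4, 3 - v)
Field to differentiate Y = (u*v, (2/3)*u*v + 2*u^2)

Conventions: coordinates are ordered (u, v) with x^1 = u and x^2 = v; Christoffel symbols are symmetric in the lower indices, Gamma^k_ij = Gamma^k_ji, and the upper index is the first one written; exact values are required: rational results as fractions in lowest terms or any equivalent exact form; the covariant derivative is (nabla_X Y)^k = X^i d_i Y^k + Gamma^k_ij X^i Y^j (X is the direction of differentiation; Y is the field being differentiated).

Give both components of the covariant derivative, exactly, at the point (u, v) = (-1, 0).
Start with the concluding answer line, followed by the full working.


Answer: (nabla_X Y)^u = -3, (nabla_X Y)^v = -7

E = 1, F = 0, G = 1 at the point
E_u = 0, E_v = 0, F_u = 0, F_v = 0, G_u = 0, G_v = 0
EG - F^2 = 1;  g^inv = (1) * [[1, 0], [0, 1]]
first-kind symbols [ij,l] = (1/2)(d_i g_jl + d_j g_il - d_l g_ij): [uu,u] = E_u/2 = 0, [uu,v] = F_u - E_v/2 = 0, [uv,u] = E_v/2 = 0, [uv,v] = G_u/2 = 0, [vv,u] = F_v - G_u/2 = 0, [vv,v] = G_v/2 = 0
Gamma^u_ij = (G*[ij,u] - F*[ij,v])/(EG - F^2), Gamma^v_ij = (E*[ij,v] - F*[ij,u])/(EG - F^2)
Gamma_uuu = 0, Gamma_uuv = 0, Gamma_uvv = 0, Gamma_vuu = 0, Gamma_vuv = 0, Gamma_vvv = 0
X = (5/4, 3), Y = (0, 2) at the point


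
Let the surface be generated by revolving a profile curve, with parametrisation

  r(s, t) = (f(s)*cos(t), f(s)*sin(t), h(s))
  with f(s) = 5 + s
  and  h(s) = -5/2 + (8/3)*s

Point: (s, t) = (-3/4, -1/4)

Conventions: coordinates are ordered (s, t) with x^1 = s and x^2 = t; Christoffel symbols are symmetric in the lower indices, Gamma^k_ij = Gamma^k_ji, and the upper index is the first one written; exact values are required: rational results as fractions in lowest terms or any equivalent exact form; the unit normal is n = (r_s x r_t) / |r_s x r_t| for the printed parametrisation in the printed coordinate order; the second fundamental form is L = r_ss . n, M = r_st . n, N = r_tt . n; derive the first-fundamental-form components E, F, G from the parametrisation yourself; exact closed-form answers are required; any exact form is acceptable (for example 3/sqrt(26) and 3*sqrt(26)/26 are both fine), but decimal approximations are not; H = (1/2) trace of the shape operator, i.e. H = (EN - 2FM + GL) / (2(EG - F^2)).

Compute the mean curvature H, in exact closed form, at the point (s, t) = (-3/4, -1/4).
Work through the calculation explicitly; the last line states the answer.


f = 17/4, f' = 1, f'' = 0, h' = 8/3, h'' = 0
E = 73/9, F = 0, G = 289/16; answer radicand W^2 = 73/9
unnormalised second-form numerators: l = 0, m = 0, n = 34/3; L = l/sqrt(73/9), and similarly M = m/sqrt(W^2), N = n/sqrt(W^2)
H = (E*n - 2*F*m + G*l) / (2*(EG - F^2)*sqrt(W^2)); E*n - 2*F*m + G*l = 2482/27, EG - F^2 = 21097/144, so H = (16/51)/sqrt(73/9)

Answer: H = 16*sqrt(73)/1241


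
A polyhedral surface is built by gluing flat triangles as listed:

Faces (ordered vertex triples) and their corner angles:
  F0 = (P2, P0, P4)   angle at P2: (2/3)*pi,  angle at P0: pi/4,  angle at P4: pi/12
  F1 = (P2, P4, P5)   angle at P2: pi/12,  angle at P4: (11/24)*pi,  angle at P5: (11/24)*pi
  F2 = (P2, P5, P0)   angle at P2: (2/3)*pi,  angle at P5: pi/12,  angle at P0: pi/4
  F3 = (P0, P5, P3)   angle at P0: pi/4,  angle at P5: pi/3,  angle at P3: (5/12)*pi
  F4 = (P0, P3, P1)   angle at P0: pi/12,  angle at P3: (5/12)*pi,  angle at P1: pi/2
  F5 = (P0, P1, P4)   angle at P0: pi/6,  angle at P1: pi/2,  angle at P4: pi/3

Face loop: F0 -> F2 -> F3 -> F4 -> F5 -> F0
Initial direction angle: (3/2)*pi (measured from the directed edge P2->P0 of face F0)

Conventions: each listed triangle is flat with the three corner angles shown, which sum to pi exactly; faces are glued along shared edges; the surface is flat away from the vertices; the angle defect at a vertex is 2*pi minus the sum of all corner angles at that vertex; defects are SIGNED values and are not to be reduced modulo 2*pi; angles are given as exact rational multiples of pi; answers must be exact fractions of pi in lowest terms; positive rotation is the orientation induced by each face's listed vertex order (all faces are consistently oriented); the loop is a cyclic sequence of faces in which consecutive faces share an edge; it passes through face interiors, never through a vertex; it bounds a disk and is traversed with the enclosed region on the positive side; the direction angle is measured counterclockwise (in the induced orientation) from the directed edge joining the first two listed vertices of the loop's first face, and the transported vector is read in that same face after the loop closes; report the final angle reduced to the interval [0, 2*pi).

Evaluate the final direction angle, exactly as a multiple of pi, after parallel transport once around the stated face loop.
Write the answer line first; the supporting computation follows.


Answer: final direction angle = pi/2

enclosed vertex P0: corner angles sum to pi, defect = 2*pi - pi = pi
by Gauss-Bonnet the loop rotates the vector by the enclosed defect sum (positive orientation, mod 2*pi)
final angle = (3/2)*pi + pi = pi/2 (mod 2*pi)


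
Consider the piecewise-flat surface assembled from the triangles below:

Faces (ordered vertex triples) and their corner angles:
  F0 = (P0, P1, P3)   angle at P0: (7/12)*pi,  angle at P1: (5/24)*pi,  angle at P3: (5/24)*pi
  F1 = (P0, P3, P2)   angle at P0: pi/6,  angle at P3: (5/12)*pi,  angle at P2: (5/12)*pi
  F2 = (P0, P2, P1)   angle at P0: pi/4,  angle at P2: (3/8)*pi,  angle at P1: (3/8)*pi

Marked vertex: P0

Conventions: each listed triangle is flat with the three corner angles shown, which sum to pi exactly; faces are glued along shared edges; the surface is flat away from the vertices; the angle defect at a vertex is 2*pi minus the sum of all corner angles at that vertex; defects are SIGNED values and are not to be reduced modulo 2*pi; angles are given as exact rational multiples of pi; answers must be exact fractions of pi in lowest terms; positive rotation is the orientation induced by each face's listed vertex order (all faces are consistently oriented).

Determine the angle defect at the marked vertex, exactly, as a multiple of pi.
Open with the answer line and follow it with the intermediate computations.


Answer: defect(P0) = pi

Sum of corner angles at P0: pi
defect = 2*pi - pi


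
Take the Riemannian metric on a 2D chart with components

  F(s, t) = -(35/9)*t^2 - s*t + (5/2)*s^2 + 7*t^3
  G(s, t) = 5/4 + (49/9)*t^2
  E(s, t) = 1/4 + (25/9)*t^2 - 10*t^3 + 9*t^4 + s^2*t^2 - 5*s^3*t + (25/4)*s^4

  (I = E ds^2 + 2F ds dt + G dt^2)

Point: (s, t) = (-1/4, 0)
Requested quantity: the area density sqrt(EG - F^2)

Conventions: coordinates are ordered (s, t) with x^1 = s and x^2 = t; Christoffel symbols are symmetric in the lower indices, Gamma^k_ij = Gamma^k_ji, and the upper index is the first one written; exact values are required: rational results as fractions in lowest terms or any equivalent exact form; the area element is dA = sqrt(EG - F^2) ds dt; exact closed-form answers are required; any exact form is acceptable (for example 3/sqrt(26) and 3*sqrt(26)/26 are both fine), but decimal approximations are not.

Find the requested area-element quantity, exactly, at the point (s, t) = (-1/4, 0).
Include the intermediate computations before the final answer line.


E = 281/1024, F = 5/32, G = 5/4; EG - F^2 = 1305/4096

Answer: sqrt(EG - F^2) = 3*sqrt(145)/64


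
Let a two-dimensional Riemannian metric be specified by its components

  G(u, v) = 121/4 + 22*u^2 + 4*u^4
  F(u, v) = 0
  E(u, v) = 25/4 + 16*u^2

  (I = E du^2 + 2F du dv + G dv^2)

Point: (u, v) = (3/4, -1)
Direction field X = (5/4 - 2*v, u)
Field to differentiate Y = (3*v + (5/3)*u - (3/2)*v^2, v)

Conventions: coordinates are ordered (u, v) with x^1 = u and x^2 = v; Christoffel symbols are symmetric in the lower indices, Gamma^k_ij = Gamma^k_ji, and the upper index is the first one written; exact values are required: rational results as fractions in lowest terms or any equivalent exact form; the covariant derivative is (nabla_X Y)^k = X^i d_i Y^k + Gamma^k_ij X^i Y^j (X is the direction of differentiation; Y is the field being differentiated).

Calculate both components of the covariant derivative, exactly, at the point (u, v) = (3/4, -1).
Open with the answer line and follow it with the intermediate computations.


Answer: (nabla_X Y)^u = 3781/1464, (nabla_X Y)^v = -387/212

E = 61/4, F = 0, G = 2809/64 at the point
E_u = 24, E_v = 0, F_u = 0, F_v = 0, G_u = 159/4, G_v = 0
EG - F^2 = 171349/256;  g^inv = (256/171349) * [[2809/64, 0], [0, 61/4]]
first-kind symbols [ij,l] = (1/2)(d_i g_jl + d_j g_il - d_l g_ij): [uu,u] = E_u/2 = 12, [uu,v] = F_u - E_v/2 = 0, [uv,u] = E_v/2 = 0, [uv,v] = G_u/2 = 159/8, [vv,u] = F_v - G_u/2 = -159/8, [vv,v] = G_v/2 = 0
Gamma^u_ij = (G*[ij,u] - F*[ij,v])/(EG - F^2), Gamma^v_ij = (E*[ij,v] - F*[ij,u])/(EG - F^2)
Gamma_uuu = 48/61, Gamma_uuv = 0, Gamma_uvv = -159/122, Gamma_vuu = 0, Gamma_vuv = 24/53, Gamma_vvv = 0
X = (13/4, 3/4), Y = (-13/4, -1) at the point


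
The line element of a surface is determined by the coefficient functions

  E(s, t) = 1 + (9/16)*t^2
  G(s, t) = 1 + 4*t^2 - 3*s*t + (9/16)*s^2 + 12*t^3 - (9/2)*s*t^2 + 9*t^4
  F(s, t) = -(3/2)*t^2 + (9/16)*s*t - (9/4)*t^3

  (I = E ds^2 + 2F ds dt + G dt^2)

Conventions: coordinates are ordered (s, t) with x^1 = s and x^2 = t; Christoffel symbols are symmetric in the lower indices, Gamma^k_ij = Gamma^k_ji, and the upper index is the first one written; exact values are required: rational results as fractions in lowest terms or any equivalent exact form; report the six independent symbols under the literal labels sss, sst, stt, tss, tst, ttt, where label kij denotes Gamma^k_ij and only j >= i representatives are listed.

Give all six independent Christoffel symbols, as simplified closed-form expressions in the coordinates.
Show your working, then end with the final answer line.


E = 1 + (9/16)*t^2; F = -(3/2)*t^2 + (9/16)*s*t - (9/4)*t^3; G = 1 + 4*t^2 - 3*s*t + (9/16)*s^2 + 12*t^3 - (9/2)*s*t^2 + 9*t^4
Gamma^k_ij = (1/2) g^{kl} (d_i g_jl + d_j g_il - d_l g_ij), with g^inv = (1/(EG-F^2)) [[G, -F], [-F, E]]
first partials: E_s = 0, E_t = (9/8)*t, F_s = (9/16)*t, F_t = -3*t + (9/16)*s - (27/4)*t^2, G_s = -3*t + (9/8)*s - (9/2)*t^2, G_t = 8*t - 3*s + 36*t^2 - 9*s*t + 36*t^3
D = EG - F^2 = 1 + (73/16)*t^2 - 3*s*t + (9/16)*s^2 + 12*t^3 - (9/2)*s*t^2 + 9*t^4
expanded: Gamma^s_ss = (G E_s - 2F F_s + F E_t)/(2D), Gamma^s_st = (G E_t - F G_s)/(2D), Gamma^s_tt = (2G F_t - G G_s - F G_t)/(2D), Gamma^t_ss = (2E F_s - E E_t - F E_s)/(2D), Gamma^t_st = (E G_s - F E_t)/(2D), Gamma^t_tt = (E G_t - 2F F_t + F G_s)/(2D); substitute and cancel common factors

Answer: Gamma_sss = 0, Gamma_sst = 9*t/(9*s^2 - 72*s*t^2 - 48*s*t + 144*t^4 + 192*t^3 + 73*t^2 + 16), Gamma_stt = (-72*t^2 - 24*t)/(9*s^2 - 72*s*t^2 - 48*s*t + 144*t^4 + 192*t^3 + 73*t^2 + 16), Gamma_tss = 0, Gamma_tst = (9*s - 36*t^2 - 24*t)/(9*s^2 - 72*s*t^2 - 48*s*t + 144*t^4 + 192*t^3 + 73*t^2 + 16), Gamma_ttt = (-72*s*t - 24*s + 288*t^3 + 288*t^2 + 64*t)/(9*s^2 - 72*s*t^2 - 48*s*t + 144*t^4 + 192*t^3 + 73*t^2 + 16)


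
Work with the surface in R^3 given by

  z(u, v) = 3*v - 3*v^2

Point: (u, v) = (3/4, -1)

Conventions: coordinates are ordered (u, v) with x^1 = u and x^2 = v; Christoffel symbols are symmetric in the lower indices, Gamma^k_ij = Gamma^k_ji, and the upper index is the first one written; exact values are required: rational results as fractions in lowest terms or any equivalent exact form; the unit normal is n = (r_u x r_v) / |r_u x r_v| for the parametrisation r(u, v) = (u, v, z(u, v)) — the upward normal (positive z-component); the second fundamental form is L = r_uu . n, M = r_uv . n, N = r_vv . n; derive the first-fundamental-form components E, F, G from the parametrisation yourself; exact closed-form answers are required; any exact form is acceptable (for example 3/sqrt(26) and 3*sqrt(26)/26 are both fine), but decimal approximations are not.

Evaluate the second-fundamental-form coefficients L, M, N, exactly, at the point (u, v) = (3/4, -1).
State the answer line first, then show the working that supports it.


Answer: L = 0, M = 0, N = -3*sqrt(82)/41

z_u = 0, z_v = 9, z_uu = 0, z_uv = 0, z_vv = -6
E = 1, F = 0, G = 82; answer radicand W^2 = 82
unnormalised second-form numerators: l = 0, m = 0, n = -6; L = l/sqrt(82), and similarly M = m/sqrt(W^2), N = n/sqrt(W^2)


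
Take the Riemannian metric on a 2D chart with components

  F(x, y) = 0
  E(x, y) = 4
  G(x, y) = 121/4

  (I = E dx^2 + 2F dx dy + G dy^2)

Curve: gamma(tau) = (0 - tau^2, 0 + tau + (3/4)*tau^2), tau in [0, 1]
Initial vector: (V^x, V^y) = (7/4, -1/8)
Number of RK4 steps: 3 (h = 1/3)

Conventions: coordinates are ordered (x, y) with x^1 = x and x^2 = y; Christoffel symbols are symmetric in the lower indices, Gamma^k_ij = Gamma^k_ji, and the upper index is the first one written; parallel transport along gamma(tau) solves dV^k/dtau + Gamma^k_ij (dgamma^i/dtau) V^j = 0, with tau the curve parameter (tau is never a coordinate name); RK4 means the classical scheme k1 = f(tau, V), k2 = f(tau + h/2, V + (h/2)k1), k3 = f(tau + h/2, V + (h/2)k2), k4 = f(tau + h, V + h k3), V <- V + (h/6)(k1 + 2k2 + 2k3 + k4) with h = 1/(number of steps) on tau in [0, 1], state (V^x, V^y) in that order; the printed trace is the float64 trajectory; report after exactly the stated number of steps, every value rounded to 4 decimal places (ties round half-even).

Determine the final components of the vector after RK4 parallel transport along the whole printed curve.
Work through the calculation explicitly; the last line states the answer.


gamma'(tau) = (-2*tau, 1 + (3/2)*tau); f(tau, V)^k = -Gamma^k_ij(gamma(tau)) gamma'^i(tau) V^j; h = 1/3; intermediate values shown to 6 dp
curve data and Christoffel symbols at the stage parameters:
  tau = 0.000000: gamma = (0.000000, 0.000000), gamma' = (0.000000, 1.000000); Gamma_xxx = 0.000000, Gamma_xxy = 0.000000, Gamma_xyy = 0.000000, Gamma_yxx = 0.000000, Gamma_yxy = 0.000000, Gamma_yyy = 0.000000
  tau = 0.166667: gamma = (-0.027778, 0.187500), gamma' = (-0.333333, 1.250000); Gamma_xxx = 0.000000, Gamma_xxy = 0.000000, Gamma_xyy = 0.000000, Gamma_yxx = 0.000000, Gamma_yxy = 0.000000, Gamma_yyy = 0.000000
  tau = 0.333333: gamma = (-0.111111, 0.416667), gamma' = (-0.666667, 1.500000); Gamma_xxx = 0.000000, Gamma_xxy = 0.000000, Gamma_xyy = 0.000000, Gamma_yxx = 0.000000, Gamma_yxy = 0.000000, Gamma_yyy = 0.000000
  tau = 0.500000: gamma = (-0.250000, 0.687500), gamma' = (-1.000000, 1.750000); Gamma_xxx = 0.000000, Gamma_xxy = 0.000000, Gamma_xyy = 0.000000, Gamma_yxx = 0.000000, Gamma_yxy = 0.000000, Gamma_yyy = 0.000000
  tau = 0.666667: gamma = (-0.444444, 1.000000), gamma' = (-1.333333, 2.000000); Gamma_xxx = 0.000000, Gamma_xxy = 0.000000, Gamma_xyy = 0.000000, Gamma_yxx = 0.000000, Gamma_yxy = 0.000000, Gamma_yyy = 0.000000
  tau = 0.833333: gamma = (-0.694444, 1.354167), gamma' = (-1.666667, 2.250000); Gamma_xxx = 0.000000, Gamma_xxy = 0.000000, Gamma_xyy = 0.000000, Gamma_yxx = 0.000000, Gamma_yxy = 0.000000, Gamma_yyy = 0.000000
  tau = 1.000000: gamma = (-1.000000, 1.750000), gamma' = (-2.000000, 2.500000); Gamma_xxx = 0.000000, Gamma_xxy = 0.000000, Gamma_xyy = 0.000000, Gamma_yxx = 0.000000, Gamma_yxy = 0.000000, Gamma_yyy = 0.000000
step 0: V^x = 1.7500, V^y = -0.1250
step 1: k1 = (0.000000, 0.000000), k2 = (0.000000, 0.000000), k3 = (0.000000, 0.000000), k4 = (0.000000, 0.000000); V <- V + (h/6)(k1 + 2k2 + 2k3 + k4): V^x = 1.7500, V^y = -0.1250
step 2: k1 = (0.000000, 0.000000), k2 = (0.000000, 0.000000), k3 = (0.000000, 0.000000), k4 = (0.000000, 0.000000); V <- V + (h/6)(k1 + 2k2 + 2k3 + k4): V^x = 1.7500, V^y = -0.1250
step 3: k1 = (0.000000, 0.000000), k2 = (0.000000, 0.000000), k3 = (0.000000, 0.000000), k4 = (0.000000, 0.000000); V <- V + (h/6)(k1 + 2k2 + 2k3 + k4): V^x = 1.7500, V^y = -0.1250

Answer: V^x = 1.7500, V^y = -0.1250


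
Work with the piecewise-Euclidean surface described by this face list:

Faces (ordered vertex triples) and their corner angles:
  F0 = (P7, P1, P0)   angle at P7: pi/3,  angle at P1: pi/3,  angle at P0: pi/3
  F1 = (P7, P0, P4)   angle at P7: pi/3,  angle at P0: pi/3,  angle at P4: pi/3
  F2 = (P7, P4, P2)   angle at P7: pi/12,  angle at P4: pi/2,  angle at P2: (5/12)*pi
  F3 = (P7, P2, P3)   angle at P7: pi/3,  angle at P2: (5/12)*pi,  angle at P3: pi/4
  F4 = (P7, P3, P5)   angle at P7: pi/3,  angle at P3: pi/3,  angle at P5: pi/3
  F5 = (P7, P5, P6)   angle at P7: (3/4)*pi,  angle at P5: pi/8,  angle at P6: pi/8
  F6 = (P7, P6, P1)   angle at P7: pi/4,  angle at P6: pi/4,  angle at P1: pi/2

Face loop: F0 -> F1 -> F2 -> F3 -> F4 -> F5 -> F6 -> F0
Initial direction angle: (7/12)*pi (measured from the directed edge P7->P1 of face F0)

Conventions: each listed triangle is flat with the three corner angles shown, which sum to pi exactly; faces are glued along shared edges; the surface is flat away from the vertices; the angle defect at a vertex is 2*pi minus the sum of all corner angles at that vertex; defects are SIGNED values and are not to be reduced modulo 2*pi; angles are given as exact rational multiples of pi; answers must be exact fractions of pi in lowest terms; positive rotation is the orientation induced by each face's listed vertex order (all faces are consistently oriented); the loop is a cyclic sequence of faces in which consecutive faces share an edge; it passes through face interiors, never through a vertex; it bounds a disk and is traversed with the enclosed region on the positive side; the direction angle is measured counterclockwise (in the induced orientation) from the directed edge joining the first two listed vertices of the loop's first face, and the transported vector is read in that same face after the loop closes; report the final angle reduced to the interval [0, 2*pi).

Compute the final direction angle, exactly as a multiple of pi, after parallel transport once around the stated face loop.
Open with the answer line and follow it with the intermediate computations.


Answer: final direction angle = pi/6

enclosed vertex P7: corner angles sum to (29/12)*pi, defect = 2*pi - (29/12)*pi = (-5/12)*pi
the final direction is the initial angle plus the enclosed defects, taken mod 2*pi in the induced orientation
final angle = (7/12)*pi - (5/12)*pi = pi/6 (mod 2*pi)


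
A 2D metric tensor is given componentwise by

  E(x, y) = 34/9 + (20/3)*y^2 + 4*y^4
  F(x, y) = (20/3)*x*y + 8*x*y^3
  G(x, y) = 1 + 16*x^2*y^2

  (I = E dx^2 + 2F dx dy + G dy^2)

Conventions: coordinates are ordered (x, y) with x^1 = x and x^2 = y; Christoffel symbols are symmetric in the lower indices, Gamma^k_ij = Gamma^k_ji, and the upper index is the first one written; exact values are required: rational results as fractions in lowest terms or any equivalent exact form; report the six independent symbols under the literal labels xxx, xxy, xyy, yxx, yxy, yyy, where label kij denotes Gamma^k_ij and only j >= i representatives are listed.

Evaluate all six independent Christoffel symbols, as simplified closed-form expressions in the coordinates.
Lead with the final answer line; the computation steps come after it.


Answer: Gamma_xxx = 0, Gamma_xxy = (36*y^3 + 30*y)/(72*x^2*y^2 + 18*y^4 + 30*y^2 + 17), Gamma_xyy = (36*x*y^2 + 30*x)/(72*x^2*y^2 + 18*y^4 + 30*y^2 + 17), Gamma_yxx = 0, Gamma_yxy = 72*x*y^2/(72*x^2*y^2 + 18*y^4 + 30*y^2 + 17), Gamma_yyy = 72*x^2*y/(72*x^2*y^2 + 18*y^4 + 30*y^2 + 17)

E = 34/9 + (20/3)*y^2 + 4*y^4; F = (20/3)*x*y + 8*x*y^3; G = 1 + 16*x^2*y^2
Gamma^k_ij = (1/2) g^{kl} (d_i g_jl + d_j g_il - d_l g_ij), with g^inv = (1/(EG-F^2)) [[G, -F], [-F, E]]
first partials: E_x = 0, E_y = (40/3)*y + 16*y^3, F_x = (20/3)*y + 8*y^3, F_y = (20/3)*x + 24*x*y^2, G_x = 32*x*y^2, G_y = 32*x^2*y
D = EG - F^2 = 34/9 + (20/3)*y^2 + 4*y^4 + 16*x^2*y^2
expanded: Gamma^x_xx = (G E_x - 2F F_x + F E_y)/(2D), Gamma^x_xy = (G E_y - F G_x)/(2D), Gamma^x_yy = (2G F_y - G G_x - F G_y)/(2D), Gamma^y_xx = (2E F_x - E E_y - F E_x)/(2D), Gamma^y_xy = (E G_x - F E_y)/(2D), Gamma^y_yy = (E G_y - 2F F_y + F G_x)/(2D); substitute and cancel common factors


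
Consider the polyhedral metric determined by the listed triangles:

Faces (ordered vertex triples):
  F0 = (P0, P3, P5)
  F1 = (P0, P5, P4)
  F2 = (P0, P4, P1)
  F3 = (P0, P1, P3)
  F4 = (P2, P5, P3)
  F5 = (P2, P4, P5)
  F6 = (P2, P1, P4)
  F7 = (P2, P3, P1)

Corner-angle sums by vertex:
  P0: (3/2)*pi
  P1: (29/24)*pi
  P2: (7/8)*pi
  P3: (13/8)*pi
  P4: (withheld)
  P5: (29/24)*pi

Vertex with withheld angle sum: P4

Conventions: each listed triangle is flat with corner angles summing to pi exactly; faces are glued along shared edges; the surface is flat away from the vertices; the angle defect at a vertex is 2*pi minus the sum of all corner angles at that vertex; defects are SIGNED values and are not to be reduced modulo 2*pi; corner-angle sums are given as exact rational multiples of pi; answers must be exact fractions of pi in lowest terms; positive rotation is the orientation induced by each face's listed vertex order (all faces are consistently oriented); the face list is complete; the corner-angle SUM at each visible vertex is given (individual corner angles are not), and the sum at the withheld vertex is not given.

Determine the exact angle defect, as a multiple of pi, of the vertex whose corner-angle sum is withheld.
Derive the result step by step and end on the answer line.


V = 6, E = 12, F = 8; chi = V - E + F = 2
Gauss-Bonnet: total defect = 2*pi*chi = 4*pi; visible defects sum to (43/12)*pi

Answer: defect(P4) = (5/12)*pi


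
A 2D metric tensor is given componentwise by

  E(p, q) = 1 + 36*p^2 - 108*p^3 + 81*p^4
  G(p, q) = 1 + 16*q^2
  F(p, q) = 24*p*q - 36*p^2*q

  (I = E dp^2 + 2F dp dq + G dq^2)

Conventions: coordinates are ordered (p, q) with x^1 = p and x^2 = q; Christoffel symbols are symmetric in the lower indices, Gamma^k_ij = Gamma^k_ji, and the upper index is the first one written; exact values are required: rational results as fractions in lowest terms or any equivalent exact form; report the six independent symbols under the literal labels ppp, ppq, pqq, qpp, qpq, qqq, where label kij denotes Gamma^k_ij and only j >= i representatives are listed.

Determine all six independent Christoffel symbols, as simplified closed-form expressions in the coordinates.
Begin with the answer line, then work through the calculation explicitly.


Answer: Gamma_ppp = (162*p^3 - 162*p^2 + 36*p)/(81*p^4 - 108*p^3 + 36*p^2 + 16*q^2 + 1), Gamma_ppq = 0, Gamma_pqq = (-36*p^2 + 24*p)/(81*p^4 - 108*p^3 + 36*p^2 + 16*q^2 + 1), Gamma_qpp = (-72*p*q + 24*q)/(81*p^4 - 108*p^3 + 36*p^2 + 16*q^2 + 1), Gamma_qpq = 0, Gamma_qqq = 16*q/(81*p^4 - 108*p^3 + 36*p^2 + 16*q^2 + 1)

E = 1 + 36*p^2 - 108*p^3 + 81*p^4; F = 24*p*q - 36*p^2*q; G = 1 + 16*q^2
Gamma^k_ij = (1/2) g^{kl} (d_i g_jl + d_j g_il - d_l g_ij), with g^inv = (1/(EG-F^2)) [[G, -F], [-F, E]]
first partials: E_p = 72*p - 324*p^2 + 324*p^3, E_q = 0, F_p = 24*q - 72*p*q, F_q = 24*p - 36*p^2, G_p = 0, G_q = 32*q
D = EG - F^2 = 1 + 16*q^2 + 36*p^2 - 108*p^3 + 81*p^4
expanded: Gamma^p_pp = (G E_p - 2F F_p + F E_q)/(2D), Gamma^p_pq = (G E_q - F G_p)/(2D), Gamma^p_qq = (2G F_q - G G_p - F G_q)/(2D), Gamma^q_pp = (2E F_p - E E_q - F E_p)/(2D), Gamma^q_pq = (E G_p - F E_q)/(2D), Gamma^q_qq = (E G_q - 2F F_q + F G_p)/(2D); substitute and cancel common factors


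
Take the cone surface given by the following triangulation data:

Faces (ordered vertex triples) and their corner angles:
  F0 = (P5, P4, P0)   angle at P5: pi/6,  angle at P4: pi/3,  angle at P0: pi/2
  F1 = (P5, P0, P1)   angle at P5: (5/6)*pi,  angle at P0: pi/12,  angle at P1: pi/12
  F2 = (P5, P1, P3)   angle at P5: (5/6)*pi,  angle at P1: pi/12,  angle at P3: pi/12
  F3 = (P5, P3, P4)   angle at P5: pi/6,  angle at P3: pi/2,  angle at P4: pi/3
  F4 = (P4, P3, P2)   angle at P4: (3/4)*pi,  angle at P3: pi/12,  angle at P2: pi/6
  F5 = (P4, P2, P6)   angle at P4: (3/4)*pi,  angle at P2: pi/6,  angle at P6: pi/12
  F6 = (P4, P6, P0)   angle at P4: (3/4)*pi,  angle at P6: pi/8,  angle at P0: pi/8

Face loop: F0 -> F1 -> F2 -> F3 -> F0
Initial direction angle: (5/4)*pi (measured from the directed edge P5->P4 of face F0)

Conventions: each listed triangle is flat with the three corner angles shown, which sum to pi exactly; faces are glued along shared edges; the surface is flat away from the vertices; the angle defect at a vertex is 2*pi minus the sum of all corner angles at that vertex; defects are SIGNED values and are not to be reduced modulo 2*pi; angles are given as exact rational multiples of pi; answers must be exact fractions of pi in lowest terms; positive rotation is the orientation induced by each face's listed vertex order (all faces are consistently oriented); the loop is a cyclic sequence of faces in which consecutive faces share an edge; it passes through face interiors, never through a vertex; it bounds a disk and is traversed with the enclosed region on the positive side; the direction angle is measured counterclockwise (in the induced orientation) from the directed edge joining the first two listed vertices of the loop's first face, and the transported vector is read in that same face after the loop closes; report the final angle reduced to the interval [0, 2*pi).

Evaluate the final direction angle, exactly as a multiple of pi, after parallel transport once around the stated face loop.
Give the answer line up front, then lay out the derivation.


Answer: final direction angle = (5/4)*pi

enclosed vertex P5: corner angles sum to 2*pi, defect = 2*pi - 2*pi = 0
adding the enclosed defects to the starting angle (mod 2*pi, induced orientation) gives the holonomy
final angle = (5/4)*pi + 0 = (5/4)*pi (mod 2*pi)


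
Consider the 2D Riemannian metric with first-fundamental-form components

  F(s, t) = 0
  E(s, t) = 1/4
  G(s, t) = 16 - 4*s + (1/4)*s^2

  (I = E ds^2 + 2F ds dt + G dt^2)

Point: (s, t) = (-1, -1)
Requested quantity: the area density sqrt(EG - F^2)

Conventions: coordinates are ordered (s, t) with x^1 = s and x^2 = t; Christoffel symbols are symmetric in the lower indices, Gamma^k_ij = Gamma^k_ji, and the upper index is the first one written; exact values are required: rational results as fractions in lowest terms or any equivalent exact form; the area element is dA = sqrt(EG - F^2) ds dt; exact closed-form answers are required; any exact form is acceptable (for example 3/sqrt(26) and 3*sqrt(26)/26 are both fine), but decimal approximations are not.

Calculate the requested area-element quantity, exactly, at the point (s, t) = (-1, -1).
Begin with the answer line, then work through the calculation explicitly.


Answer: sqrt(EG - F^2) = 9/4

E = 1/4, F = 0, G = 81/4; EG - F^2 = 81/16


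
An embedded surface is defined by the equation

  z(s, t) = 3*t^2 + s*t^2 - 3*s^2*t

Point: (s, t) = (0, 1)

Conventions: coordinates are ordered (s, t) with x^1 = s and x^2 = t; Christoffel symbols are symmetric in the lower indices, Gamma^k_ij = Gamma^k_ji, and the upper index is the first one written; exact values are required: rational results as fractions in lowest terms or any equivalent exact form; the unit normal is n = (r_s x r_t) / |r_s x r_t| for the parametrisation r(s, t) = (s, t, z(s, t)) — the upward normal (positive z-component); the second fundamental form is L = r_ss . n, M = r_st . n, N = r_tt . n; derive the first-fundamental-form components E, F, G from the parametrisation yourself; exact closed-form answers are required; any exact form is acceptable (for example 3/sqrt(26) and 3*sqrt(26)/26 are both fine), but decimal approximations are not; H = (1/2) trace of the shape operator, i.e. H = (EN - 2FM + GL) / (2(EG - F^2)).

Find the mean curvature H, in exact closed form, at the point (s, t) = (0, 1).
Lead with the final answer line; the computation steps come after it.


Answer: H = -117*sqrt(38)/1444

z_s = 1, z_t = 6, z_ss = -6, z_st = 2, z_tt = 6
E = 2, F = 6, G = 37; answer radicand W^2 = 38
unnormalised second-form numerators: l = -6, m = 2, n = 6; L = l/sqrt(38), and similarly M = m/sqrt(W^2), N = n/sqrt(W^2)
H = (E*n - 2*F*m + G*l) / (2*(EG - F^2)*sqrt(W^2)); E*n - 2*F*m + G*l = -234, EG - F^2 = 38, so H = (-117/38)/sqrt(38)


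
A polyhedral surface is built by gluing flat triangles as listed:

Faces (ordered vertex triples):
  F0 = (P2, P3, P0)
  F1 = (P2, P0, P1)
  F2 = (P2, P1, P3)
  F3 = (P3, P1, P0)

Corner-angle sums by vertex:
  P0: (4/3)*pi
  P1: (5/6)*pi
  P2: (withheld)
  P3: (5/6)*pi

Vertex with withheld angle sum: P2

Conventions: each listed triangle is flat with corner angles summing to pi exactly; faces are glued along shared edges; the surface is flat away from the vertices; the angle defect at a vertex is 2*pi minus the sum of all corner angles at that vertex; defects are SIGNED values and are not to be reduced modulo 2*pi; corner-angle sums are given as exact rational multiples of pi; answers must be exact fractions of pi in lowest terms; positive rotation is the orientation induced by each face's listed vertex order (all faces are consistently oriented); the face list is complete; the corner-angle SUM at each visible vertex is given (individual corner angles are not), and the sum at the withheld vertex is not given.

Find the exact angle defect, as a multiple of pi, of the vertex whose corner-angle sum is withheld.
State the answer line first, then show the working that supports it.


Answer: defect(P2) = pi

V = 4, E = 6, F = 4; chi = V - E + F = 2
Gauss-Bonnet: total defect = 2*pi*chi = 4*pi; visible defects sum to 3*pi


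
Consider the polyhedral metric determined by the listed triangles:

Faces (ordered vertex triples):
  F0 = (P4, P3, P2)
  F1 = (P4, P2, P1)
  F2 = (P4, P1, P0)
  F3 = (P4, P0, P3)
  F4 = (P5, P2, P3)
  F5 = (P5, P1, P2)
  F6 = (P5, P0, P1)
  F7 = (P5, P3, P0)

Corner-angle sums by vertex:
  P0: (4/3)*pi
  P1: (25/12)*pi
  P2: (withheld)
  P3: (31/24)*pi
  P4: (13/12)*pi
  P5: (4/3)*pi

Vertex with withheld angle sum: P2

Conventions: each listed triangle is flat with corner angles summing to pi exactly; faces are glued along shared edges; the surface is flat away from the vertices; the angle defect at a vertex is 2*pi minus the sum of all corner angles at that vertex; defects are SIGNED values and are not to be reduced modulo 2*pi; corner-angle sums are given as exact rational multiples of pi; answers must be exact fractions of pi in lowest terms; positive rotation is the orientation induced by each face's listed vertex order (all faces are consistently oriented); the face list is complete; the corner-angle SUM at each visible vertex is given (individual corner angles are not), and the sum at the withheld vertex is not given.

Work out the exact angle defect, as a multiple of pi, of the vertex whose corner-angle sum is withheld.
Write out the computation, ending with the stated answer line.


V = 6, E = 12, F = 8; chi = V - E + F = 2
Gauss-Bonnet: total defect = 2*pi*chi = 4*pi; visible defects sum to (23/8)*pi

Answer: defect(P2) = (9/8)*pi


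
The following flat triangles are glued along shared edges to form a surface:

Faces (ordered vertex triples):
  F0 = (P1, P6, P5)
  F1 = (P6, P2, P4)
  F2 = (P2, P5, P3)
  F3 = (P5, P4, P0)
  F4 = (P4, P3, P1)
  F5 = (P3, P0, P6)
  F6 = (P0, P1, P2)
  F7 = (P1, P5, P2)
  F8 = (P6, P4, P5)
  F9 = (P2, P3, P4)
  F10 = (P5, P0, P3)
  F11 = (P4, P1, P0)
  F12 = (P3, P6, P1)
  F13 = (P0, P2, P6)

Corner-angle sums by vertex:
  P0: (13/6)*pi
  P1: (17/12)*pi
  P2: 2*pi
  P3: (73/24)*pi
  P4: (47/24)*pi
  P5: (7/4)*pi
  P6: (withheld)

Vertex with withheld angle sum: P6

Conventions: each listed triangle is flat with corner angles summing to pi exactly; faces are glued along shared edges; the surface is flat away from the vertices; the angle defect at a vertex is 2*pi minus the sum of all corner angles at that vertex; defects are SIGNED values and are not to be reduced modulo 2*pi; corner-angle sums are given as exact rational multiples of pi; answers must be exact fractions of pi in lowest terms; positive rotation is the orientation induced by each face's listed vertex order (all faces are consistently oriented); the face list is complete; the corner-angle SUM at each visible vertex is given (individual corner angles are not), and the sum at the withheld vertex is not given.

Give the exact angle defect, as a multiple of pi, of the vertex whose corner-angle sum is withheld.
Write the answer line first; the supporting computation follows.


Answer: defect(P6) = pi/3

V = 7, E = 21, F = 14; chi = V - E + F = 0
Gauss-Bonnet: total defect = 2*pi*chi = 0; visible defects sum to -pi/3


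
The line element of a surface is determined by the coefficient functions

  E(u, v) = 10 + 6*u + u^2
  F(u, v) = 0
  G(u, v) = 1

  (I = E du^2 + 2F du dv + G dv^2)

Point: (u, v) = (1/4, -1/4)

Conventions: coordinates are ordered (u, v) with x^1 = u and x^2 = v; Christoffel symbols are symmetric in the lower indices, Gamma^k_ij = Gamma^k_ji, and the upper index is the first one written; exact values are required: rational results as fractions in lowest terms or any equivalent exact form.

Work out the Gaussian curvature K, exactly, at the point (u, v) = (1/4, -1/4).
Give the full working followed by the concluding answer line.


E = 185/16, F = 0, G = 1, EG - F^2 = 185/16 at the point
E_u = 13/2, E_v = 0, F_u = 0, F_v = 0, G_u = 0, G_v = 0
E_vv = 0, F_uv = 0, G_uu = 0
Evaluate Brioschi's two determinant matrices M1, M2 and divide by (EG - F^2)^2.
M1 = [[-E_vv/2 + F_uv - G_uu/2, E_u/2, F_u - E_v/2], [F_v - G_u/2, E, F], [G_v/2, F, G]] = [[0, 13/4, 0], [0, 185/16, 0], [0, 0, 1]]; det M1 = 0
M2 = [[0, E_v/2, G_u/2], [E_v/2, E, F], [G_u/2, F, G]] = [[0, 0, 0], [0, 185/16, 0], [0, 0, 1]]; det M2 = 0
det M1 - det M2 = 0; K = 0 / (185/16)^2 = 0

Answer: K = 0


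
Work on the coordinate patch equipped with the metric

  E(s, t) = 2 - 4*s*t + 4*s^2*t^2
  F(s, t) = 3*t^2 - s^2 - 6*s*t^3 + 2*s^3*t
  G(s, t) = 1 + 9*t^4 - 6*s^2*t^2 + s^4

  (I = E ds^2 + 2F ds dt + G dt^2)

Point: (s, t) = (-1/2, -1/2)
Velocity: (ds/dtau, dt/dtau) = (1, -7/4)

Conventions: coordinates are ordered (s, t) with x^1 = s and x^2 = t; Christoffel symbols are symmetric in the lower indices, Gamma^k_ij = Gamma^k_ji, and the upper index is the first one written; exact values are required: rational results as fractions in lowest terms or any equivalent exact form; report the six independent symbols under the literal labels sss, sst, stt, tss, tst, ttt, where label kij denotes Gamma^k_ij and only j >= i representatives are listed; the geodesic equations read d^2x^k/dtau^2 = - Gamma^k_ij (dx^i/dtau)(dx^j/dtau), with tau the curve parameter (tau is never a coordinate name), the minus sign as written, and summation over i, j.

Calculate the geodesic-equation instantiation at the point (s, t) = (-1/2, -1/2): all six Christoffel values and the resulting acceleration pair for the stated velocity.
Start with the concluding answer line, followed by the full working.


Answer: Gamma_sss = 1/3, Gamma_sst = 1/3, Gamma_stt = -1, Gamma_tss = 1/3, Gamma_tst = 1/3, Gamma_ttt = -1; accelerations (d^2s/dtau^2, d^2t/dtau^2) = (187/48, 187/48)

E = 5/4, F = 1/4, G = 5/4 at the point
E_s = 1, E_t = 1, F_s = 1, F_t = -1, G_s = 1, G_t = -3
EG - F^2 = 3/2;  g^inv = (2/3) * [[5/4, -1/4], [-1/4, 5/4]]
first-kind symbols [ij,l] = (1/2)(d_i g_jl + d_j g_il - d_l g_ij): [ss,s] = E_s/2 = 1/2, [ss,t] = F_s - E_t/2 = 1/2, [st,s] = E_t/2 = 1/2, [st,t] = G_s/2 = 1/2, [tt,s] = F_t - G_s/2 = -3/2, [tt,t] = G_t/2 = -3/2
Gamma^s_ij = (G*[ij,s] - F*[ij,t])/(EG - F^2), Gamma^t_ij = (E*[ij,t] - F*[ij,s])/(EG - F^2)
Gamma_sss = 1/3, Gamma_sst = 1/3, Gamma_stt = -1, Gamma_tss = 1/3, Gamma_tst = 1/3, Gamma_ttt = -1
d^2s/dtau^2 = -(Gamma_sss*(1)^2 + 2*Gamma_sst*(1)*(-7/4) + Gamma_stt*(-7/4)^2) = 187/48
d^2t/dtau^2 = -(Gamma_tss*(1)^2 + 2*Gamma_tst*(1)*(-7/4) + Gamma_ttt*(-7/4)^2) = 187/48


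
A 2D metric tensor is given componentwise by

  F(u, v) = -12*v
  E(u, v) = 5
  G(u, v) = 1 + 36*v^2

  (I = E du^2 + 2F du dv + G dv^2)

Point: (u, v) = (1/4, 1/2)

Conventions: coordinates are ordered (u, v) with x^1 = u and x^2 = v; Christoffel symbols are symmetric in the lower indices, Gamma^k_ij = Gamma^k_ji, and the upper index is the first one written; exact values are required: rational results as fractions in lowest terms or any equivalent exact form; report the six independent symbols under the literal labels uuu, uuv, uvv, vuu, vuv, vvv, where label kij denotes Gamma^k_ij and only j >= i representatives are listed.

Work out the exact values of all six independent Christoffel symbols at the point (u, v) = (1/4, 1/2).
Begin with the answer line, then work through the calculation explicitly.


Answer: Gamma_uuu = 0, Gamma_uuv = 0, Gamma_uvv = -6/7, Gamma_vuu = 0, Gamma_vuv = 0, Gamma_vvv = 9/7

E = 5, F = -6, G = 10 at the point
E_u = 0, E_v = 0, F_u = 0, F_v = -12, G_u = 0, G_v = 36
EG - F^2 = 14;  g^inv = (1/14) * [[10, 6], [6, 5]]
first-kind symbols [ij,l] = (1/2)(d_i g_jl + d_j g_il - d_l g_ij): [uu,u] = E_u/2 = 0, [uu,v] = F_u - E_v/2 = 0, [uv,u] = E_v/2 = 0, [uv,v] = G_u/2 = 0, [vv,u] = F_v - G_u/2 = -12, [vv,v] = G_v/2 = 18
Gamma^u_ij = (G*[ij,u] - F*[ij,v])/(EG - F^2), Gamma^v_ij = (E*[ij,v] - F*[ij,u])/(EG - F^2)


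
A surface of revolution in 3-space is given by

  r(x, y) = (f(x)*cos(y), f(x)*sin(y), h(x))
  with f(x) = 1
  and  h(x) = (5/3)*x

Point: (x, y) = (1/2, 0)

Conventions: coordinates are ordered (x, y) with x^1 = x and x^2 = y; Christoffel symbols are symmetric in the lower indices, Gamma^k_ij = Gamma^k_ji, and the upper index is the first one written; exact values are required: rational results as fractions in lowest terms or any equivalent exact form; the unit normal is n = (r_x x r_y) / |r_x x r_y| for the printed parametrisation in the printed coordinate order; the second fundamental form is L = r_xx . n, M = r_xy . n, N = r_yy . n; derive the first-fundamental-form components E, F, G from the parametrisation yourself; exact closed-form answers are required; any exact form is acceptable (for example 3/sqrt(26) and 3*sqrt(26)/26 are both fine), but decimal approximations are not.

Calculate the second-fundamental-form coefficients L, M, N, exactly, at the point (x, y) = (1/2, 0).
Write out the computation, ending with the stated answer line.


f = 1, f' = 0, f'' = 0, h' = 5/3, h'' = 0
E = 25/9, F = 0, G = 1; answer radicand W^2 = 25/9
unnormalised second-form numerators: l = 0, m = 0, n = 5/3; L = l/sqrt(25/9), and similarly M = m/sqrt(W^2), N = n/sqrt(W^2)

Answer: L = 0, M = 0, N = 1


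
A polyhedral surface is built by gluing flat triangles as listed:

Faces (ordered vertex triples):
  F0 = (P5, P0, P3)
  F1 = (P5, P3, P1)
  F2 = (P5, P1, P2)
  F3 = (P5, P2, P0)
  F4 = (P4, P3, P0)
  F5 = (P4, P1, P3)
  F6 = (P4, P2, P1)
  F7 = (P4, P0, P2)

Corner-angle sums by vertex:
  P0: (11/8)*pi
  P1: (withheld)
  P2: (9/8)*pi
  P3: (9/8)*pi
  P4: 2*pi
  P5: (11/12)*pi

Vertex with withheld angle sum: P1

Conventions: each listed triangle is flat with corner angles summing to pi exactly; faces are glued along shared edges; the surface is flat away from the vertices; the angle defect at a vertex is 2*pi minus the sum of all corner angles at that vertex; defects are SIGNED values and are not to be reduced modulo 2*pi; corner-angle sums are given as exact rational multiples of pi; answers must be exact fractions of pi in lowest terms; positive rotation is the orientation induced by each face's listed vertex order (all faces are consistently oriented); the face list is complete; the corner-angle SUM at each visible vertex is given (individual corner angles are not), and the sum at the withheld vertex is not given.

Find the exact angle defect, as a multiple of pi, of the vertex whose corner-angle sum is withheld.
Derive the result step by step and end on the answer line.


V = 6, E = 12, F = 8; chi = V - E + F = 2
Gauss-Bonnet: total defect = 2*pi*chi = 4*pi; visible defects sum to (83/24)*pi

Answer: defect(P1) = (13/24)*pi
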